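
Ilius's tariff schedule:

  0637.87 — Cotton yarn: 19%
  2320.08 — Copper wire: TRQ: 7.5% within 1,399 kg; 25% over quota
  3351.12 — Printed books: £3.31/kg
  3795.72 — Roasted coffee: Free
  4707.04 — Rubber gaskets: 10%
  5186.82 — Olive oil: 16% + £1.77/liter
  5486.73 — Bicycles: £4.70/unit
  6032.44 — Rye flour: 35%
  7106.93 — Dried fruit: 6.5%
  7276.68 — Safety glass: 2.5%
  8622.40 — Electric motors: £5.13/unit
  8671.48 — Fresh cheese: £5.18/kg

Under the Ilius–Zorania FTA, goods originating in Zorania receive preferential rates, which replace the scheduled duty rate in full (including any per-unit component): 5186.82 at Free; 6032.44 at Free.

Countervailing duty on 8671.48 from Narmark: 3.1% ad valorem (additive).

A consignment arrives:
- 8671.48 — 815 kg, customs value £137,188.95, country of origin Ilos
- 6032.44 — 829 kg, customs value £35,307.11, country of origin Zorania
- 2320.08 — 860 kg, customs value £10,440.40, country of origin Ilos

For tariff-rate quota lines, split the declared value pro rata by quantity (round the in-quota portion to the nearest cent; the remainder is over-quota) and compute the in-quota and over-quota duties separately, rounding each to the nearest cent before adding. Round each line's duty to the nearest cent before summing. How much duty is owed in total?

£5,004.73

Line 1 (8671.48, Ilos, 815 kg, £137,188.95):
Base rate for 8671.48 is £5.18/kg.
The additional-duty order on 8671.48 targets Narmark, not Ilos; it does not apply.
Duty = 815 × £5.18 = £4,221.70.
Line 2 (6032.44, Zorania, 829 kg, £35,307.11):
Base rate for 6032.44 is 35%.
Origin Zorania qualifies under the Ilius–Zorania agreement and 6032.44 is covered: preferential rate Free applies instead.
Duty = £35,307.11 × 0% = £0.00.
Line 3 (2320.08, Ilos, 860 kg, £10,440.40):
Code 2320.08 is under a tariff-rate quota (threshold 1,399 kg). Quantity 860 kg is within the quota, so the in-quota rate 7.5% applies to the full value.
Duty = £10,440.40 × 7.5% = £783.03.
Total = £4,221.70 + £0.00 + £783.03 = £5,004.73.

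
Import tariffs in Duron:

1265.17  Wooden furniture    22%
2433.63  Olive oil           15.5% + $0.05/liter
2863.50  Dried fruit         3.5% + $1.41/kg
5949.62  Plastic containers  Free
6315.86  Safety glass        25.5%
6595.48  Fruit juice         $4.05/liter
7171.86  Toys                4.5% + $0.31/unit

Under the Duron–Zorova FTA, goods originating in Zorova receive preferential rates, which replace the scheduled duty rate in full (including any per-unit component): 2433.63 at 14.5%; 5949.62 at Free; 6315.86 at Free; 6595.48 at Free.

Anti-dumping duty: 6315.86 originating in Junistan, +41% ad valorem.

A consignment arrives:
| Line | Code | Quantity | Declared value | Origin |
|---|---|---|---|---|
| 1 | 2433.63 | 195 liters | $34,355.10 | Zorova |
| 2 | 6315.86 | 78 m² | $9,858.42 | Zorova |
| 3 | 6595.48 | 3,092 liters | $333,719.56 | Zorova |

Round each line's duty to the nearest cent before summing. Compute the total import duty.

$4,981.49

Line 1 (2433.63, Zorova, 195 liters, $34,355.10):
Base rate for 2433.63 is 15.5% + $0.05/liter.
Origin Zorova qualifies under the Duron–Zorova agreement and 2433.63 is covered: preferential rate 14.5% applies instead.
Duty = $34,355.10 × 14.5% = $4,981.49.
Line 2 (6315.86, Zorova, 78 m², $9,858.42):
Base rate for 6315.86 is 25.5%.
Origin Zorova qualifies under the Duron–Zorova agreement and 6315.86 is covered: preferential rate Free applies instead.
The additional-duty order on 6315.86 targets Junistan, not Zorova; it does not apply.
Duty = $9,858.42 × 0% = $0.00.
Line 3 (6595.48, Zorova, 3,092 liters, $333,719.56):
Base rate for 6595.48 is $4.05/liter.
Origin Zorova qualifies under the Duron–Zorova agreement and 6595.48 is covered: preferential rate Free applies instead.
Duty = $333,719.56 × 0% = $0.00.
Total = $4,981.49 + $0.00 + $0.00 = $4,981.49.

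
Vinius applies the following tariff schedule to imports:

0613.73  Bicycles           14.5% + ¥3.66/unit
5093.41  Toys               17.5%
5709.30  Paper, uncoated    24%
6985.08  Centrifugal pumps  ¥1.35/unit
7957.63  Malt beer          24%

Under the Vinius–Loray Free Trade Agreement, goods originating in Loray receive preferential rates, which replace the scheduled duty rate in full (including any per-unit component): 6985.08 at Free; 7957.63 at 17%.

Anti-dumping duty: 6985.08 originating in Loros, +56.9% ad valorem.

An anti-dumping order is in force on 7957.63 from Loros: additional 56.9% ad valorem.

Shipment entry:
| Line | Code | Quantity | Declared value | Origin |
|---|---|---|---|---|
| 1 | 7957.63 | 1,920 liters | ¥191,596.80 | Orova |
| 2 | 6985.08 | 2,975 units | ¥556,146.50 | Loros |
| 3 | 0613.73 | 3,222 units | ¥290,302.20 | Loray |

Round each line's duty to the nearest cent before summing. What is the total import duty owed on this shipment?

¥420,333.18

Line 1 (7957.63, Orova, 1,920 liters, ¥191,596.80):
Base rate for 7957.63 is 24%.
7957.63 has an FTA preferential rate, but origin Orova is not Loray; base rate stands.
The additional-duty order on 7957.63 targets Loros, not Orova; it does not apply.
Duty = ¥191,596.80 × 24% = ¥45,983.23.
Line 2 (6985.08, Loros, 2,975 units, ¥556,146.50):
Base rate for 6985.08 is ¥1.35/unit.
6985.08 has an FTA preferential rate, but origin Loros is not Loray; base rate stands.
Additional duty on 6985.08 from Loros: +56.9% ad valorem. Applied ad valorem rate = 56.9%.
Duty = ¥556,146.50 × 56.9% + 2,975 × ¥1.35 = ¥320,463.61.
Line 3 (0613.73, Loray, 3,222 units, ¥290,302.20):
Base rate for 0613.73 is 14.5% + ¥3.66/unit.
Origin Loray is the FTA partner but 0613.73 is not on the preference list; base rate stands.
Duty = ¥290,302.20 × 14.5% + 3,222 × ¥3.66 = ¥53,886.34.
Total = ¥45,983.23 + ¥320,463.61 + ¥53,886.34 = ¥420,333.18.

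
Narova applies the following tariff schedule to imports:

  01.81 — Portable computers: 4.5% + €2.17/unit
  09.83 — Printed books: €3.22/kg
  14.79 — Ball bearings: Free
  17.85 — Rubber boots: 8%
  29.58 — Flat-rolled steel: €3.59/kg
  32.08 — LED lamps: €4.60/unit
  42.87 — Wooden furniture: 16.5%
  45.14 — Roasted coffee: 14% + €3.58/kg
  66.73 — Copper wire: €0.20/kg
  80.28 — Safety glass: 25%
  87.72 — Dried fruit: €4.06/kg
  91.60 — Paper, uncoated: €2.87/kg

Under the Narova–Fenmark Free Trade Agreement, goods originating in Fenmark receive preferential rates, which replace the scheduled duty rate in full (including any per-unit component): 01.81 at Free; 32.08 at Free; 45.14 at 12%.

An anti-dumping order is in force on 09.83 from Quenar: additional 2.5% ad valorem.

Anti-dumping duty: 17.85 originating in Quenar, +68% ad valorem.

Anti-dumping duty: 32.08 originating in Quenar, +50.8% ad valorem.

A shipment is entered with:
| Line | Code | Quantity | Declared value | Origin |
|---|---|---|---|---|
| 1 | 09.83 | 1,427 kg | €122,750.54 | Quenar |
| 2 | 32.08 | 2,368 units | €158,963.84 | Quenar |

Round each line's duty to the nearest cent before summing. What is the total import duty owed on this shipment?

€99,310.13

Line 1 (09.83, Quenar, 1,427 kg, €122,750.54):
Base rate for 09.83 is €3.22/kg.
Additional duty on 09.83 from Quenar: +2.5% ad valorem. Applied ad valorem rate = 2.5%.
Duty = €122,750.54 × 2.5% + 1,427 × €3.22 = €7,663.70.
Line 2 (32.08, Quenar, 2,368 units, €158,963.84):
Base rate for 32.08 is €4.60/unit.
32.08 has an FTA preferential rate, but origin Quenar is not Fenmark; base rate stands.
Additional duty on 32.08 from Quenar: +50.8% ad valorem. Applied ad valorem rate = 50.8%.
Duty = €158,963.84 × 50.8% + 2,368 × €4.60 = €91,646.43.
Total = €7,663.70 + €91,646.43 = €99,310.13.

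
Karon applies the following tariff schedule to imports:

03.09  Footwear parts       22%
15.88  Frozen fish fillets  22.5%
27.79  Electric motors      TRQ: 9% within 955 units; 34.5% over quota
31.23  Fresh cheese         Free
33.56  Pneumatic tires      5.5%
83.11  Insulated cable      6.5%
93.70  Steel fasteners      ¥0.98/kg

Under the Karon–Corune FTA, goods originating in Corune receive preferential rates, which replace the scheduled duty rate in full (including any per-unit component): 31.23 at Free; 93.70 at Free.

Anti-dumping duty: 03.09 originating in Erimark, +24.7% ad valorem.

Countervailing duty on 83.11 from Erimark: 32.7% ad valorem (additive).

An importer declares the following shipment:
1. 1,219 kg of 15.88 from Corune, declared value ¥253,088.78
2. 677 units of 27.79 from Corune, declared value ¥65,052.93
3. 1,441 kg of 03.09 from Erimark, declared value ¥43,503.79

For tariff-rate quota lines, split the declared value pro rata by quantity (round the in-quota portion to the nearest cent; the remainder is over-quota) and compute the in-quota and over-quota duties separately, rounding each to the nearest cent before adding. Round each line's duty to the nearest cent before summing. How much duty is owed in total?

¥83,116.01

Line 1 (15.88, Corune, 1,219 kg, ¥253,088.78):
Base rate for 15.88 is 22.5%.
Origin Corune is the FTA partner but 15.88 is not on the preference list; base rate stands.
Duty = ¥253,088.78 × 22.5% = ¥56,944.98.
Line 2 (27.79, Corune, 677 units, ¥65,052.93):
Code 27.79 is under a tariff-rate quota (threshold 955 units). Quantity 677 units is within the quota, so the in-quota rate 9% applies to the full value.
Duty = ¥65,052.93 × 9% = ¥5,854.76.
Line 3 (03.09, Erimark, 1,441 kg, ¥43,503.79):
Base rate for 03.09 is 22%.
Additional duty on 03.09 from Erimark: +24.7%. Applied ad valorem rate: 22% + 24.7% = 46.7%.
Duty = ¥43,503.79 × 46.7% = ¥20,316.27.
Total = ¥56,944.98 + ¥5,854.76 + ¥20,316.27 = ¥83,116.01.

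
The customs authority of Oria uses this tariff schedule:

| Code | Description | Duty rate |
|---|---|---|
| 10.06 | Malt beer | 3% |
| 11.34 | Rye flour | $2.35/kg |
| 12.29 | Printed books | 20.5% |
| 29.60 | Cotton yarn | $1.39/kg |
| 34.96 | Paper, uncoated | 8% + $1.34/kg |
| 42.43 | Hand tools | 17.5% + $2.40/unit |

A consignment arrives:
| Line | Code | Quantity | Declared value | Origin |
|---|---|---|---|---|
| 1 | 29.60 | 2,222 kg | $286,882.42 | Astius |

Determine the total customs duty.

$3,088.58

Line 1 (29.60, Astius, 2,222 kg, $286,882.42):
Base rate for 29.60 is $1.39/kg.
Duty = 2,222 × $1.39 = $3,088.58.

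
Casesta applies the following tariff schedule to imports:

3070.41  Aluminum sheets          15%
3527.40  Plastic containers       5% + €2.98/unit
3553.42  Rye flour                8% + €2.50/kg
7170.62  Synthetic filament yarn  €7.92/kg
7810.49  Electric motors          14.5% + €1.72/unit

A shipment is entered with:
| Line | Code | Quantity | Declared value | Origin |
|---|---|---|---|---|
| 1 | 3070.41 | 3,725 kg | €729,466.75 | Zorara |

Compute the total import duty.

€109,420.01

Line 1 (3070.41, Zorara, 3,725 kg, €729,466.75):
Base rate for 3070.41 is 15%.
Duty = €729,466.75 × 15% = €109,420.01.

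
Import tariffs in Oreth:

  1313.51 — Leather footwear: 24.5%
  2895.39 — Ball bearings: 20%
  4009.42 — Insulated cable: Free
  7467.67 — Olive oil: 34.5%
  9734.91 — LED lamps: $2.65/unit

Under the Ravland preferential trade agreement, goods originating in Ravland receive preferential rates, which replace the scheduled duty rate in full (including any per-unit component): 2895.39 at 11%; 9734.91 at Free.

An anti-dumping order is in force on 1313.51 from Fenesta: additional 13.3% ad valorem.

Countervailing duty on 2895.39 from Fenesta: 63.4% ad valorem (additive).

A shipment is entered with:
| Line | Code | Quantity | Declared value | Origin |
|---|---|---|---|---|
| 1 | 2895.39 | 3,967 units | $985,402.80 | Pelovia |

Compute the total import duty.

Line 1 (2895.39, Pelovia, 3,967 units, $985,402.80):
Base rate for 2895.39 is 20%.
2895.39 has an FTA preferential rate, but origin Pelovia is not Ravland; base rate stands.
The additional-duty order on 2895.39 targets Fenesta, not Pelovia; it does not apply.
Duty = $985,402.80 × 20% = $197,080.56.

$197,080.56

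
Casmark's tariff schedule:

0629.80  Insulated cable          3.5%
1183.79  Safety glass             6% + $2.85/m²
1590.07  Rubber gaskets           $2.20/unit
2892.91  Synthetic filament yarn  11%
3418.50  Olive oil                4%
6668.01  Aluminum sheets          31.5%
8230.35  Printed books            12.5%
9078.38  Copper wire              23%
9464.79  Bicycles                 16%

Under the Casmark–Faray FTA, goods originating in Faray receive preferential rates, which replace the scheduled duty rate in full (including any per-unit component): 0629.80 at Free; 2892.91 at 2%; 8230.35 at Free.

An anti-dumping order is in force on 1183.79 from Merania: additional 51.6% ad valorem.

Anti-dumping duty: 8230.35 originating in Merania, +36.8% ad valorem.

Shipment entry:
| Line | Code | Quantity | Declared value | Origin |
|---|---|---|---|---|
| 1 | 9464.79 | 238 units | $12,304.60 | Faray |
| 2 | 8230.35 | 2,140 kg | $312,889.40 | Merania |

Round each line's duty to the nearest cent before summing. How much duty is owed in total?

Line 1 (9464.79, Faray, 238 units, $12,304.60):
Base rate for 9464.79 is 16%.
Origin Faray is the FTA partner but 9464.79 is not on the preference list; base rate stands.
Duty = $12,304.60 × 16% = $1,968.74.
Line 2 (8230.35, Merania, 2,140 kg, $312,889.40):
Base rate for 8230.35 is 12.5%.
8230.35 has an FTA preferential rate, but origin Merania is not Faray; base rate stands.
Additional duty on 8230.35 from Merania: +36.8%. Applied ad valorem rate: 12.5% + 36.8% = 49.3%.
Duty = $312,889.40 × 49.3% = $154,254.47.
Total = $1,968.74 + $154,254.47 = $156,223.21.

$156,223.21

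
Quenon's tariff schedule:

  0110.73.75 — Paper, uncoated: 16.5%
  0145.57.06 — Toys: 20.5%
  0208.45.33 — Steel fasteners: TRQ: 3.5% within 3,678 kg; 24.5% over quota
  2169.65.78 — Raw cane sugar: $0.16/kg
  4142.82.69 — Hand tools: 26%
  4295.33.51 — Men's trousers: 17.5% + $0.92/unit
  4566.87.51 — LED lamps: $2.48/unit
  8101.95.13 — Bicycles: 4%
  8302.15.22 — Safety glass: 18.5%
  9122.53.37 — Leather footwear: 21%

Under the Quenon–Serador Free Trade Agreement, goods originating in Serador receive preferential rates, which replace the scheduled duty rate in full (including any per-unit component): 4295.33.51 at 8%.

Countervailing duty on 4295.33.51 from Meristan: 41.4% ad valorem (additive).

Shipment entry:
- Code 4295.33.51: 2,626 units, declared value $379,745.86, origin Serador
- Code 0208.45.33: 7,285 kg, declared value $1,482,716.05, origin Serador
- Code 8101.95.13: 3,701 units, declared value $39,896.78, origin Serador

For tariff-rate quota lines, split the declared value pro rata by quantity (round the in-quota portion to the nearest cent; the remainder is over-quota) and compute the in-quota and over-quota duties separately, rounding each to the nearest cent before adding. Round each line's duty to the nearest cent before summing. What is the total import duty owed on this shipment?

$238,038.47

Line 1 (4295.33.51, Serador, 2,626 units, $379,745.86):
Base rate for 4295.33.51 is 17.5% + $0.92/unit.
Origin Serador qualifies under the Quenon–Serador agreement and 4295.33.51 is covered: preferential rate 8% applies instead.
The additional-duty order on 4295.33.51 targets Meristan, not Serador; it does not apply.
Duty = $379,745.86 × 8% = $30,379.67.
Line 2 (0208.45.33, Serador, 7,285 kg, $1,482,716.05):
Code 0208.45.33 is under a tariff-rate quota (threshold 3,678 kg). In-quota: 3,678 kg at 3.5%; over-quota: 3,607 kg at 24.5%.
Pro-rata value split: in-quota = $1,482,716.05 × 3,678/7,285 = $748,583.34; over-quota = $1,482,716.05 − $748,583.34 = $734,132.71.
In-quota duty = $748,583.34 × 3.5% = $26,200.42. Over-quota duty = $734,132.71 × 24.5% = $179,862.51.
Line duty = $26,200.42 + $179,862.51 = $206,062.93.
Line 3 (8101.95.13, Serador, 3,701 units, $39,896.78):
Base rate for 8101.95.13 is 4%.
Origin Serador is the FTA partner but 8101.95.13 is not on the preference list; base rate stands.
Duty = $39,896.78 × 4% = $1,595.87.
Total = $30,379.67 + $206,062.93 + $1,595.87 = $238,038.47.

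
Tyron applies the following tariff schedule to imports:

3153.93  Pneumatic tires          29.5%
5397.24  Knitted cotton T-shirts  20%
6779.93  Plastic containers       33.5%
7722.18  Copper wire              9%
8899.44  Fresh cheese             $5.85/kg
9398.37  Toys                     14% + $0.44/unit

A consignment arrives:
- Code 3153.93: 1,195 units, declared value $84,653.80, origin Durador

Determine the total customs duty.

Line 1 (3153.93, Durador, 1,195 units, $84,653.80):
Base rate for 3153.93 is 29.5%.
Duty = $84,653.80 × 29.5% = $24,972.87.

$24,972.87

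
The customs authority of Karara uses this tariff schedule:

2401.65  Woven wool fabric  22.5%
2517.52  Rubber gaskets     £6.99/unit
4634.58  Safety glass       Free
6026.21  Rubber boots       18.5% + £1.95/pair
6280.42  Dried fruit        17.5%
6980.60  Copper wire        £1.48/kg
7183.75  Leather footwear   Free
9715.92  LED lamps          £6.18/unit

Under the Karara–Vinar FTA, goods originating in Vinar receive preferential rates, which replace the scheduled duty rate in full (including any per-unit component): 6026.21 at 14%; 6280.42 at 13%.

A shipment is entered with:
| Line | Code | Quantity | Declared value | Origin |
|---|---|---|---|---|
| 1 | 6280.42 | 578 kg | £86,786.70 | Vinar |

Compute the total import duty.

£11,282.27

Line 1 (6280.42, Vinar, 578 kg, £86,786.70):
Base rate for 6280.42 is 17.5%.
Origin Vinar qualifies under the Karara–Vinar agreement and 6280.42 is covered: preferential rate 13% applies instead.
Duty = £86,786.70 × 13% = £11,282.27.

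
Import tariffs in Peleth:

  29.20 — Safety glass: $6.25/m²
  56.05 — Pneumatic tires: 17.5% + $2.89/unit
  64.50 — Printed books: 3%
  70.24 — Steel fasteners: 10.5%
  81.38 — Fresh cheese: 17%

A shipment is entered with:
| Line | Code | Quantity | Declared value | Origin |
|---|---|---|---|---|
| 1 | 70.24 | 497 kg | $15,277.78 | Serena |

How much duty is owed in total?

Line 1 (70.24, Serena, 497 kg, $15,277.78):
Base rate for 70.24 is 10.5%.
Duty = $15,277.78 × 10.5% = $1,604.17.

$1,604.17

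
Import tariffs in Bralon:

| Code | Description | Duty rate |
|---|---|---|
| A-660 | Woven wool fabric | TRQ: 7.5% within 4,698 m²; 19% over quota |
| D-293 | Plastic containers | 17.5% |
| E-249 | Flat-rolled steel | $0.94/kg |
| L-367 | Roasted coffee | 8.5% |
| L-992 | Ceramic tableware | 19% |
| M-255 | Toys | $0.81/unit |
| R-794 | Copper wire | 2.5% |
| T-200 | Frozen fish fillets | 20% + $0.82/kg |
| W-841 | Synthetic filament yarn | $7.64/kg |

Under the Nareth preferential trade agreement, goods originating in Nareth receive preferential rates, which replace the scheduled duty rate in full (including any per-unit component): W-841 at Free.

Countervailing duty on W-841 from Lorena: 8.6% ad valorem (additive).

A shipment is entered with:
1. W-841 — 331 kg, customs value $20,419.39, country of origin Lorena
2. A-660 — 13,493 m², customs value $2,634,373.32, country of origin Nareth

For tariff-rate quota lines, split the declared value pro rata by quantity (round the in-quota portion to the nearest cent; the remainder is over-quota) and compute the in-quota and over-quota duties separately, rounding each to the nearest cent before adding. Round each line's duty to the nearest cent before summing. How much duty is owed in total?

Line 1 (W-841, Lorena, 331 kg, $20,419.39):
Base rate for W-841 is $7.64/kg.
W-841 has an FTA preferential rate, but origin Lorena is not Nareth; base rate stands.
Additional duty on W-841 from Lorena: +8.6% ad valorem. Applied ad valorem rate = 8.6%.
Duty = $20,419.39 × 8.6% + 331 × $7.64 = $4,284.91.
Line 2 (A-660, Nareth, 13,493 m², $2,634,373.32):
Code A-660 is under a tariff-rate quota (threshold 4,698 m²). In-quota: 4,698 m² at 7.5%; over-quota: 8,795 m² at 19%.
Pro-rata value split: in-quota = $2,634,373.32 × 4,698/13,493 = $917,237.52; over-quota = $2,634,373.32 − $917,237.52 = $1,717,135.80.
In-quota duty = $917,237.52 × 7.5% = $68,792.81. Over-quota duty = $1,717,135.80 × 19% = $326,255.80.
Line duty = $68,792.81 + $326,255.80 = $395,048.61.
Total = $4,284.91 + $395,048.61 = $399,333.52.

$399,333.52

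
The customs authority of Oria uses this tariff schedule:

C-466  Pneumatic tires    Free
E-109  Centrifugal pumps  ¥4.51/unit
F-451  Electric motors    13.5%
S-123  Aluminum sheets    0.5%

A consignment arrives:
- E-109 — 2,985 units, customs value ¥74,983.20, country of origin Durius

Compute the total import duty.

¥13,462.35

Line 1 (E-109, Durius, 2,985 units, ¥74,983.20):
Base rate for E-109 is ¥4.51/unit.
Duty = 2,985 × ¥4.51 = ¥13,462.35.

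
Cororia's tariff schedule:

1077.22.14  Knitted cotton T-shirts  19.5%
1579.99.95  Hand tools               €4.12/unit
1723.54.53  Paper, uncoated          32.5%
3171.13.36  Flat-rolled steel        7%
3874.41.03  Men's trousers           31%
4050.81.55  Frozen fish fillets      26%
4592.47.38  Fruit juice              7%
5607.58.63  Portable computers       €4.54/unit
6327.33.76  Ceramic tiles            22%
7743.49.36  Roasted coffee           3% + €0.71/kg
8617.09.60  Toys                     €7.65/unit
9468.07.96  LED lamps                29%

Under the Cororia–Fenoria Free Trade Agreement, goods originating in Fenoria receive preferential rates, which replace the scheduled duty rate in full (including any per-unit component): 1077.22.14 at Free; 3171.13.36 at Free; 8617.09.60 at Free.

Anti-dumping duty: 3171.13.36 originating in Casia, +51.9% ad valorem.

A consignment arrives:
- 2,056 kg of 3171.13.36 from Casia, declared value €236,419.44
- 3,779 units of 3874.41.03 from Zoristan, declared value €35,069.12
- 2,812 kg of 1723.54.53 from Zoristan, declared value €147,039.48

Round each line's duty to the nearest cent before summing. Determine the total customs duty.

€197,910.31

Line 1 (3171.13.36, Casia, 2,056 kg, €236,419.44):
Base rate for 3171.13.36 is 7%.
3171.13.36 has an FTA preferential rate, but origin Casia is not Fenoria; base rate stands.
Additional duty on 3171.13.36 from Casia: +51.9%. Applied ad valorem rate: 7% + 51.9% = 58.9%.
Duty = €236,419.44 × 58.9% = €139,251.05.
Line 2 (3874.41.03, Zoristan, 3,779 units, €35,069.12):
Base rate for 3874.41.03 is 31%.
Duty = €35,069.12 × 31% = €10,871.43.
Line 3 (1723.54.53, Zoristan, 2,812 kg, €147,039.48):
Base rate for 1723.54.53 is 32.5%.
Duty = €147,039.48 × 32.5% = €47,787.83.
Total = €139,251.05 + €10,871.43 + €47,787.83 = €197,910.31.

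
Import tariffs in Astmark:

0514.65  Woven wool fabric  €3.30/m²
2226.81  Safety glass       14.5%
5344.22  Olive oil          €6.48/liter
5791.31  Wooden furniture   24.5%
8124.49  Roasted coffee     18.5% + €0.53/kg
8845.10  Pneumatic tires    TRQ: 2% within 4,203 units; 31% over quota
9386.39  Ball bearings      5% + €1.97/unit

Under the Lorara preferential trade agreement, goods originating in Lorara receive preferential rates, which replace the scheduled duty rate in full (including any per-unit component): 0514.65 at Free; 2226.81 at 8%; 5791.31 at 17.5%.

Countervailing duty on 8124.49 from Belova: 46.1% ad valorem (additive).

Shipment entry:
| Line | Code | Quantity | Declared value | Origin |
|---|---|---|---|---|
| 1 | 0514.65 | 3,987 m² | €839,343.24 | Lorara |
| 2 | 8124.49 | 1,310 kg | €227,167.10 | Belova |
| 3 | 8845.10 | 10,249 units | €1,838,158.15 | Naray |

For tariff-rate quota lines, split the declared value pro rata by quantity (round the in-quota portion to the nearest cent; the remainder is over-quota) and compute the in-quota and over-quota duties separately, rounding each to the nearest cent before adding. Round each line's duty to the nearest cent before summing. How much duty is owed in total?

€498,668.94

Line 1 (0514.65, Lorara, 3,987 m², €839,343.24):
Base rate for 0514.65 is €3.30/m².
Origin Lorara qualifies under the Astmark–Lorara agreement and 0514.65 is covered: preferential rate Free applies instead.
Duty = €839,343.24 × 0% = €0.00.
Line 2 (8124.49, Belova, 1,310 kg, €227,167.10):
Base rate for 8124.49 is 18.5% + €0.53/kg.
Additional duty on 8124.49 from Belova: +46.1%. Applied ad valorem rate: 18.5% + 46.1% = 64.6%.
Duty = €227,167.10 × 64.6% + 1,310 × €0.53 = €147,444.25.
Line 3 (8845.10, Naray, 10,249 units, €1,838,158.15):
Code 8845.10 is under a tariff-rate quota (threshold 4,203 units). In-quota: 4,203 units at 2%; over-quota: 6,046 units at 31%.
Pro-rata value split: in-quota = €1,838,158.15 × 4,203/10,249 = €753,808.05; over-quota = €1,838,158.15 − €753,808.05 = €1,084,350.10.
In-quota duty = €753,808.05 × 2% = €15,076.16. Over-quota duty = €1,084,350.10 × 31% = €336,148.53.
Line duty = €15,076.16 + €336,148.53 = €351,224.69.
Total = €0.00 + €147,444.25 + €351,224.69 = €498,668.94.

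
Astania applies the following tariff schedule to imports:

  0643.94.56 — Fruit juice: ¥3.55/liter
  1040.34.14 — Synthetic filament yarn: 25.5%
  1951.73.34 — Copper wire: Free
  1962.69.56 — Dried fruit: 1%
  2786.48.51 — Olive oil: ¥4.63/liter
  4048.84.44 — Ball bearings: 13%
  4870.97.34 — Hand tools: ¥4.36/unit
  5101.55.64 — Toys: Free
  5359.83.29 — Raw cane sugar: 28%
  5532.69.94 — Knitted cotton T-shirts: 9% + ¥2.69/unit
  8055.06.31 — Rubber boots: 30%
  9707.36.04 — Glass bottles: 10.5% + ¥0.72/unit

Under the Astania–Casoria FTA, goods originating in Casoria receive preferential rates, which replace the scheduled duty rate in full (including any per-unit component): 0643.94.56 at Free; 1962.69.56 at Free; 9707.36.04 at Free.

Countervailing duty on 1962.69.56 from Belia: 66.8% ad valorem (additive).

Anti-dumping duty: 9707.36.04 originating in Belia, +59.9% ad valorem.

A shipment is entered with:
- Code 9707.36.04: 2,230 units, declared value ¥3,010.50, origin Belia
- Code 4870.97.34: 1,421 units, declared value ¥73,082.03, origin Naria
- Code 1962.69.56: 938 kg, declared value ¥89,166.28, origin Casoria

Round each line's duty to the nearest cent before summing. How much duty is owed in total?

¥9,920.55

Line 1 (9707.36.04, Belia, 2,230 units, ¥3,010.50):
Base rate for 9707.36.04 is 10.5% + ¥0.72/unit.
9707.36.04 has an FTA preferential rate, but origin Belia is not Casoria; base rate stands.
Additional duty on 9707.36.04 from Belia: +59.9%. Applied ad valorem rate: 10.5% + 59.9% = 70.4%.
Duty = ¥3,010.50 × 70.4% + 2,230 × ¥0.72 = ¥3,724.99.
Line 2 (4870.97.34, Naria, 1,421 units, ¥73,082.03):
Base rate for 4870.97.34 is ¥4.36/unit.
Duty = 1,421 × ¥4.36 = ¥6,195.56.
Line 3 (1962.69.56, Casoria, 938 kg, ¥89,166.28):
Base rate for 1962.69.56 is 1%.
Origin Casoria qualifies under the Astania–Casoria agreement and 1962.69.56 is covered: preferential rate Free applies instead.
The additional-duty order on 1962.69.56 targets Belia, not Casoria; it does not apply.
Duty = ¥89,166.28 × 0% = ¥0.00.
Total = ¥3,724.99 + ¥6,195.56 + ¥0.00 = ¥9,920.55.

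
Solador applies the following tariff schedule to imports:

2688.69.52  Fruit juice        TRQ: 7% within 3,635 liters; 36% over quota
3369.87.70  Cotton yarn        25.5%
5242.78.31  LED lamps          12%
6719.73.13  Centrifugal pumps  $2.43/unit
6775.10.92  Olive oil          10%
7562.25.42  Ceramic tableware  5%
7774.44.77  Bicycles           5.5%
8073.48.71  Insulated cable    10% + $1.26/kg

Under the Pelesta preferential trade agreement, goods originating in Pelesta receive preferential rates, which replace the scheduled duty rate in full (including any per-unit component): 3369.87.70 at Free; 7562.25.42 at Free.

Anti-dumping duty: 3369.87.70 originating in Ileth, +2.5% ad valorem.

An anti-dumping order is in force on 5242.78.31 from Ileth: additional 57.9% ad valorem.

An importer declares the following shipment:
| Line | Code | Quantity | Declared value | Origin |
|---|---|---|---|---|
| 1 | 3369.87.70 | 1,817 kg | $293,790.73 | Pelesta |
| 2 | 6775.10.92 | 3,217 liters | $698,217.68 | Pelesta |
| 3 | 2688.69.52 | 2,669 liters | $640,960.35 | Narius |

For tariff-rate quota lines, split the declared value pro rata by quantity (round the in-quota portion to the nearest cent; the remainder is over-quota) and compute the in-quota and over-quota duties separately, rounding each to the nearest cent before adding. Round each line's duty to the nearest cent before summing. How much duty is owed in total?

$114,688.99

Line 1 (3369.87.70, Pelesta, 1,817 kg, $293,790.73):
Base rate for 3369.87.70 is 25.5%.
Origin Pelesta qualifies under the Solador–Pelesta agreement and 3369.87.70 is covered: preferential rate Free applies instead.
The additional-duty order on 3369.87.70 targets Ileth, not Pelesta; it does not apply.
Duty = $293,790.73 × 0% = $0.00.
Line 2 (6775.10.92, Pelesta, 3,217 liters, $698,217.68):
Base rate for 6775.10.92 is 10%.
Origin Pelesta is the FTA partner but 6775.10.92 is not on the preference list; base rate stands.
Duty = $698,217.68 × 10% = $69,821.77.
Line 3 (2688.69.52, Narius, 2,669 liters, $640,960.35):
Code 2688.69.52 is under a tariff-rate quota (threshold 3,635 liters). Quantity 2,669 liters is within the quota, so the in-quota rate 7% applies to the full value.
Duty = $640,960.35 × 7% = $44,867.22.
Total = $0.00 + $69,821.77 + $44,867.22 = $114,688.99.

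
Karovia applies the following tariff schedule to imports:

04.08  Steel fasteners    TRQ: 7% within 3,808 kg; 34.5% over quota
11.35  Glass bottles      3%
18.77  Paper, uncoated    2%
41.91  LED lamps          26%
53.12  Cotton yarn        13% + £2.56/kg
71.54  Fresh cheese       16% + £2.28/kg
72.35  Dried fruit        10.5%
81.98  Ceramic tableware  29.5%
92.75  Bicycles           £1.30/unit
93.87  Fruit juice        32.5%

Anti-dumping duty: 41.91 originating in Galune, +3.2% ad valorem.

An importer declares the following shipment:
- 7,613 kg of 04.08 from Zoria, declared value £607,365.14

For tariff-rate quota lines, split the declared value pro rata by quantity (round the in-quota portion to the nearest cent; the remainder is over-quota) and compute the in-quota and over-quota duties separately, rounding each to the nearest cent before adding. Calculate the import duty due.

£125,995.36

Line 1 (04.08, Zoria, 7,613 kg, £607,365.14):
Code 04.08 is under a tariff-rate quota (threshold 3,808 kg). In-quota: 3,808 kg at 7%; over-quota: 3,805 kg at 34.5%.
Pro-rata value split: in-quota = £607,365.14 × 3,808/7,613 = £303,802.24; over-quota = £607,365.14 − £303,802.24 = £303,562.90.
In-quota duty = £303,802.24 × 7% = £21,266.16. Over-quota duty = £303,562.90 × 34.5% = £104,729.20.
Line duty = £21,266.16 + £104,729.20 = £125,995.36.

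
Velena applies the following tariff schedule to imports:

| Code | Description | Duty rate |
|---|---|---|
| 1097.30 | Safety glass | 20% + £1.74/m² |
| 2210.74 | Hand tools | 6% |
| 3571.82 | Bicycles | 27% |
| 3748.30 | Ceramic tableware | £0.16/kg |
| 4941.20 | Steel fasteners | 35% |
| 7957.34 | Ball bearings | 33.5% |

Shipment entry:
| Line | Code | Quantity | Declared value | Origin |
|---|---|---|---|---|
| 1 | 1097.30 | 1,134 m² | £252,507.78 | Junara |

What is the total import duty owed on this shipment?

£52,474.72

Line 1 (1097.30, Junara, 1,134 m², £252,507.78):
Base rate for 1097.30 is 20% + £1.74/m².
Duty = £252,507.78 × 20% + 1,134 × £1.74 = £52,474.72.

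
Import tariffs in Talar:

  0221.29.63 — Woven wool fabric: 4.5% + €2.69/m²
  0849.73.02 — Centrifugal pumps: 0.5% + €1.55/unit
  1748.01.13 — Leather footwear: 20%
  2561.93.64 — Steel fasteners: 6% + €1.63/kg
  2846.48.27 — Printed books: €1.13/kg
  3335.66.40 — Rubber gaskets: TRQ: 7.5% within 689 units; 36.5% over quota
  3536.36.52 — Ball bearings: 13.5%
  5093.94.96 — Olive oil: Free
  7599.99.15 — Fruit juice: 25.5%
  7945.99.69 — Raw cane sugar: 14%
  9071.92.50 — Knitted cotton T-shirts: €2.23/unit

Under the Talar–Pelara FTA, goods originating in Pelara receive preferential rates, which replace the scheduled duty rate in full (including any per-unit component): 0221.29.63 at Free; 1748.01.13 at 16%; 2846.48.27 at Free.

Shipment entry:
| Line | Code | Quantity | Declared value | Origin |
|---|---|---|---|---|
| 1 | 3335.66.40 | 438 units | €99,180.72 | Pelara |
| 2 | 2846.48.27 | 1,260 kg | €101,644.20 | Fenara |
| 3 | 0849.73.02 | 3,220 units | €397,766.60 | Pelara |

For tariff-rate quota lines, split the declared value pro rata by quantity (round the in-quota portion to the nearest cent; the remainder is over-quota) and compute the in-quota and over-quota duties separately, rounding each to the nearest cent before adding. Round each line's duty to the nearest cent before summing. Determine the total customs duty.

€15,842.18

Line 1 (3335.66.40, Pelara, 438 units, €99,180.72):
Code 3335.66.40 is under a tariff-rate quota (threshold 689 units). Quantity 438 units is within the quota, so the in-quota rate 7.5% applies to the full value.
Duty = €99,180.72 × 7.5% = €7,438.55.
Line 2 (2846.48.27, Fenara, 1,260 kg, €101,644.20):
Base rate for 2846.48.27 is €1.13/kg.
2846.48.27 has an FTA preferential rate, but origin Fenara is not Pelara; base rate stands.
Duty = 1,260 × €1.13 = €1,423.80.
Line 3 (0849.73.02, Pelara, 3,220 units, €397,766.60):
Base rate for 0849.73.02 is 0.5% + €1.55/unit.
Origin Pelara is the FTA partner but 0849.73.02 is not on the preference list; base rate stands.
Duty = €397,766.60 × 0.5% + 3,220 × €1.55 = €6,979.83.
Total = €7,438.55 + €1,423.80 + €6,979.83 = €15,842.18.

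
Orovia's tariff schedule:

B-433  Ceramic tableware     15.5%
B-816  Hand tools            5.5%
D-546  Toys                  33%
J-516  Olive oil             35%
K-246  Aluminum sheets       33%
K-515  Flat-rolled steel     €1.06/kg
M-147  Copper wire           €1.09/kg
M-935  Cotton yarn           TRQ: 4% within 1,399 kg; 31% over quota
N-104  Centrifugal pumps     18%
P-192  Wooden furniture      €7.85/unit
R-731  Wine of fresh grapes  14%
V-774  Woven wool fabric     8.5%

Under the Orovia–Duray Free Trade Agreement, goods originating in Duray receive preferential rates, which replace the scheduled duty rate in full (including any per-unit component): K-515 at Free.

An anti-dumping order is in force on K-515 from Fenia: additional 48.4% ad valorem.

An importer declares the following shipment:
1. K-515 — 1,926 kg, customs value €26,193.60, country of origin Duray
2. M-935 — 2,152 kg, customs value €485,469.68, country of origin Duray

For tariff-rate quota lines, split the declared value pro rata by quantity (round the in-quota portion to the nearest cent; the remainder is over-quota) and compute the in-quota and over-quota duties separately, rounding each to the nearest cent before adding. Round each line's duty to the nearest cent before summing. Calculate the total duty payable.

€65,283.49

Line 1 (K-515, Duray, 1,926 kg, €26,193.60):
Base rate for K-515 is €1.06/kg.
Origin Duray qualifies under the Orovia–Duray agreement and K-515 is covered: preferential rate Free applies instead.
The additional-duty order on K-515 targets Fenia, not Duray; it does not apply.
Duty = €26,193.60 × 0% = €0.00.
Line 2 (M-935, Duray, 2,152 kg, €485,469.68):
Code M-935 is under a tariff-rate quota (threshold 1,399 kg). In-quota: 1,399 kg at 4%; over-quota: 753 kg at 31%.
Pro-rata value split: in-quota = €485,469.68 × 1,399/2,152 = €315,600.41; over-quota = €485,469.68 − €315,600.41 = €169,869.27.
In-quota duty = €315,600.41 × 4% = €12,624.02. Over-quota duty = €169,869.27 × 31% = €52,659.47.
Line duty = €12,624.02 + €52,659.47 = €65,283.49.
Total = €0.00 + €65,283.49 = €65,283.49.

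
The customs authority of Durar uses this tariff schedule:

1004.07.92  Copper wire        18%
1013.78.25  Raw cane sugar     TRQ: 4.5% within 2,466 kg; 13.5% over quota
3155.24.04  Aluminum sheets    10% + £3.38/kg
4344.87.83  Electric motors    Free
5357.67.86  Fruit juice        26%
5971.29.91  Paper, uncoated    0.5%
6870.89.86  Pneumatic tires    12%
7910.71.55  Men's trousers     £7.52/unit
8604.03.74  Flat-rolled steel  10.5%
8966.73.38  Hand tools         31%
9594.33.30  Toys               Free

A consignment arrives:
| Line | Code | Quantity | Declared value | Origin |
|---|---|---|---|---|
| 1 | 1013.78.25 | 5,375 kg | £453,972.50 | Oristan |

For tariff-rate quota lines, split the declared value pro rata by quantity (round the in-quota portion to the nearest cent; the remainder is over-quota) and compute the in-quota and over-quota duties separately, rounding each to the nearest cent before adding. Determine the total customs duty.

Line 1 (1013.78.25, Oristan, 5,375 kg, £453,972.50):
Code 1013.78.25 is under a tariff-rate quota (threshold 2,466 kg). In-quota: 2,466 kg at 4.5%; over-quota: 2,909 kg at 13.5%.
Pro-rata value split: in-quota = £453,972.50 × 2,466/5,375 = £208,278.36; over-quota = £453,972.50 − £208,278.36 = £245,694.14.
In-quota duty = £208,278.36 × 4.5% = £9,372.53. Over-quota duty = £245,694.14 × 13.5% = £33,168.71.
Line duty = £9,372.53 + £33,168.71 = £42,541.24.

£42,541.24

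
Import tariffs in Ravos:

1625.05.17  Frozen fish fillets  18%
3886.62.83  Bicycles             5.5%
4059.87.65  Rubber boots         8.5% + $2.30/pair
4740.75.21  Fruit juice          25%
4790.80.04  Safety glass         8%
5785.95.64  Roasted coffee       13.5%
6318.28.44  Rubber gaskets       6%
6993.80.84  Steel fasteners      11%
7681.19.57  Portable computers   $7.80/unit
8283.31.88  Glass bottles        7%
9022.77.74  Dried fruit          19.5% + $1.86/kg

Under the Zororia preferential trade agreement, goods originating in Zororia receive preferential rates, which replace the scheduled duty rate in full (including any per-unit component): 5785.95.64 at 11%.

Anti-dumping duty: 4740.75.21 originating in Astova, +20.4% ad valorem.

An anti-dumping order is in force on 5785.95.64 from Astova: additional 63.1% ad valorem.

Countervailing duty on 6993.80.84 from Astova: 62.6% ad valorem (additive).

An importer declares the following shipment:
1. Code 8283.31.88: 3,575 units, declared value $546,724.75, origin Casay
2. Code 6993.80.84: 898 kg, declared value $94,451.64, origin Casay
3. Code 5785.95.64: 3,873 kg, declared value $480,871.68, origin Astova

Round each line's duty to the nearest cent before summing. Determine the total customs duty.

Line 1 (8283.31.88, Casay, 3,575 units, $546,724.75):
Base rate for 8283.31.88 is 7%.
Duty = $546,724.75 × 7% = $38,270.73.
Line 2 (6993.80.84, Casay, 898 kg, $94,451.64):
Base rate for 6993.80.84 is 11%.
The additional-duty order on 6993.80.84 targets Astova, not Casay; it does not apply.
Duty = $94,451.64 × 11% = $10,389.68.
Line 3 (5785.95.64, Astova, 3,873 kg, $480,871.68):
Base rate for 5785.95.64 is 13.5%.
5785.95.64 has an FTA preferential rate, but origin Astova is not Zororia; base rate stands.
Additional duty on 5785.95.64 from Astova: +63.1%. Applied ad valorem rate: 13.5% + 63.1% = 76.6%.
Duty = $480,871.68 × 76.6% = $368,347.71.
Total = $38,270.73 + $10,389.68 + $368,347.71 = $417,008.12.

$417,008.12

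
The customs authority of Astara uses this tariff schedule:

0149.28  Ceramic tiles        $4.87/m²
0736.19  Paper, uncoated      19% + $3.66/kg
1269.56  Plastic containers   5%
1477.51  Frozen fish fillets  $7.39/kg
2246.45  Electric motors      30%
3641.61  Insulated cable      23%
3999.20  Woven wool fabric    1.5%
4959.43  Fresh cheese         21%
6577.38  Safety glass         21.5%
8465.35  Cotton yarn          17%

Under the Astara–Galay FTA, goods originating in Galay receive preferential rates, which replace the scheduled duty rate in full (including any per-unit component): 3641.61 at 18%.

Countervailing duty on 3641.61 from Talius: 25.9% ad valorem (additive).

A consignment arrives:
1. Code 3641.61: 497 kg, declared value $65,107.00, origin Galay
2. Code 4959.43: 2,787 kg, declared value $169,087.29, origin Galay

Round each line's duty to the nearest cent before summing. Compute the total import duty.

Line 1 (3641.61, Galay, 497 kg, $65,107.00):
Base rate for 3641.61 is 23%.
Origin Galay qualifies under the Astara–Galay agreement and 3641.61 is covered: preferential rate 18% applies instead.
The additional-duty order on 3641.61 targets Talius, not Galay; it does not apply.
Duty = $65,107.00 × 18% = $11,719.26.
Line 2 (4959.43, Galay, 2,787 kg, $169,087.29):
Base rate for 4959.43 is 21%.
Origin Galay is the FTA partner but 4959.43 is not on the preference list; base rate stands.
Duty = $169,087.29 × 21% = $35,508.33.
Total = $11,719.26 + $35,508.33 = $47,227.59.

$47,227.59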